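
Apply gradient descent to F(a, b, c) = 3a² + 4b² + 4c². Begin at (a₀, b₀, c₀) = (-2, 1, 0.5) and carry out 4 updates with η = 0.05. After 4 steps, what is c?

0.0648

∇F = (6a, 8b, 8c)
(a₁, b₁, c₁) = (-2, 1, 0.5) − 0.05·(-12, 8, 4) = (-1.4, 0.6, 0.3)
(a₂, b₂, c₂) = (-1.4, 0.6, 0.3) − 0.05·(-8.4, 4.8, 2.4) = (-0.98, 0.36, 0.18)
(a₃, b₃, c₃) = (-0.98, 0.36, 0.18) − 0.05·(-5.88, 2.88, 1.44) = (-0.686, 0.216, 0.108)
(a₄, b₄, c₄) = (-0.686, 0.216, 0.108) − 0.05·(-4.116, 1.728, 0.864) = (-0.4802, 0.1296, 0.0648)
c = 0.0648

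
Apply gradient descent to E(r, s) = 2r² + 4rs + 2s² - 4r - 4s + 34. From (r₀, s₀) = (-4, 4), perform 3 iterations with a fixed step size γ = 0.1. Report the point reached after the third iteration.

(-3.504, 4.496)

∇E = (4r + 4s - 4, 4r + 4s - 4)
(r₁, s₁) = (-4, 4) − 0.1·(-4, -4) = (-3.6, 4.4)
(r₂, s₂) = (-3.6, 4.4) − 0.1·(-0.8, -0.8) = (-3.52, 4.48)
(r₃, s₃) = (-3.52, 4.48) − 0.1·(-0.16, -0.16) = (-3.504, 4.496)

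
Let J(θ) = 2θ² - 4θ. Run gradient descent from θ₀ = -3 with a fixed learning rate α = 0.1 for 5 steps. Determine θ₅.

0.68896

J′(θ) = 4θ - 4
θ₁ = -3 − 0.1·(-16) = -1.4
θ₂ = -1.4 − 0.1·(-9.6) = -0.44
θ₃ = -0.44 − 0.1·(-5.76) = 0.136
θ₄ = 0.136 − 0.1·(-3.456) = 0.4816
θ₅ = 0.4816 − 0.1·(-2.0736) = 0.68896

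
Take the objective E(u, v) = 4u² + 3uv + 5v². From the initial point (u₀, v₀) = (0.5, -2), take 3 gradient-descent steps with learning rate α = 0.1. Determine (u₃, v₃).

(0.1, -0.0555)

∇E = (8u + 3v, 3u + 10v)
(u₁, v₁) = (0.5, -2) − 0.1·(-2, -18.5) = (0.7, -0.15)
(u₂, v₂) = (0.7, -0.15) − 0.1·(5.15, 0.6) = (0.185, -0.21)
(u₃, v₃) = (0.185, -0.21) − 0.1·(0.85, -1.545) = (0.1, -0.0555)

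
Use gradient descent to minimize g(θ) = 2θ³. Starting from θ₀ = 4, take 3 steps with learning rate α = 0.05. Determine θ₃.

g′(θ) = 6θ²
Step 1: g′(4) = 96; θ₁ = 4 − 0.05·96 = -0.8
Step 2: g′(-0.8) = 3.84; θ₂ = -0.8 − 0.05·3.84 = -0.992
Step 3: g′(-0.992) = 5.904384; θ₃ = -0.992 − 0.05·5.904384 = -1.2872192

-1.2872192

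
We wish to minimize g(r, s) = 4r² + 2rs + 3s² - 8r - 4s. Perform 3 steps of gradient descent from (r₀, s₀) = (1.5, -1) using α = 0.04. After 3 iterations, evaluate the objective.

-2.901327941632

∇g = (8r + 2s - 8, 2r + 6s - 4)
(r₁, s₁) = (1.5, -1) − 0.04·(2, -7) = (1.42, -0.72)
(r₂, s₂) = (1.42, -0.72) − 0.04·(1.92, -5.48) = (1.3432, -0.5008)
(r₃, s₃) = (1.3432, -0.5008) − 0.04·(1.744, -4.3184) = (1.27344, -0.328064)
g(1.27344, -0.328064) = -2.901327941632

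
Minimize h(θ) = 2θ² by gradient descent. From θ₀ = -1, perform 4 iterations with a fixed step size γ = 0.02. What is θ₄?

-0.71639296

h′(θ) = 4θ
Step 1: h′(-1) = -4; θ₁ = -1 − 0.02·(-4) = -0.92
Step 2: h′(-0.92) = -3.68; θ₂ = -0.92 − 0.02·(-3.68) = -0.8464
Step 3: h′(-0.8464) = -3.3856; θ₃ = -0.8464 − 0.02·(-3.3856) = -0.778688
Step 4: h′(-0.778688) = -3.114752; θ₄ = -0.778688 − 0.02·(-3.114752) = -0.71639296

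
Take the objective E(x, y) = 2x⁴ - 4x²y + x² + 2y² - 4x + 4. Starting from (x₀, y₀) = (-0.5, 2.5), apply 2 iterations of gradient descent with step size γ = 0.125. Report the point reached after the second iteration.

∇E = (8x³ - 8xy + 2x - 4, -4x² + 4y)
Step 1: at (-0.5, 2.5), ∇E = (4, 9) → (-0.5, 2.5) − 0.125·(4, 9) = (-1, 1.375)
Step 2: at (-1, 1.375), ∇E = (-3, 1.5) → (-1, 1.375) − 0.125·(-3, 1.5) = (-0.625, 1.1875)

(-0.625, 1.1875)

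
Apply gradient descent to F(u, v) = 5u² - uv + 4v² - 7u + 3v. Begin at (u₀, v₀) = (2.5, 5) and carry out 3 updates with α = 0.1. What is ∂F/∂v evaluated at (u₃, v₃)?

0.551

∇F = (10u - v - 7, -u + 8v + 3)
(u₁, v₁) = (2.5, 5) − 0.1·(13, 40.5) = (1.2, 0.95)
(u₂, v₂) = (1.2, 0.95) − 0.1·(4.05, 9.4) = (0.795, 0.01)
(u₃, v₃) = (0.795, 0.01) − 0.1·(0.94, 2.285) = (0.701, -0.2185)
∂F/∂v at (0.701, -0.2185) = 0.551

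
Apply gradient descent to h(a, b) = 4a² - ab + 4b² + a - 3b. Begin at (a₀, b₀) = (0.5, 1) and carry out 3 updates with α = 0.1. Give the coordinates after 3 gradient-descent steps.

∇h = (8a - b + 1, -a + 8b - 3)
Step 1: at (0.5, 1), ∇h = (4, 4.5) → (0.5, 1) − 0.1·(4, 4.5) = (0.1, 0.55)
Step 2: at (0.1, 0.55), ∇h = (1.25, 1.3) → (0.1, 0.55) − 0.1·(1.25, 1.3) = (-0.025, 0.42)
Step 3: at (-0.025, 0.42), ∇h = (0.38, 0.385) → (-0.025, 0.42) − 0.1·(0.38, 0.385) = (-0.063, 0.3815)

(-0.063, 0.3815)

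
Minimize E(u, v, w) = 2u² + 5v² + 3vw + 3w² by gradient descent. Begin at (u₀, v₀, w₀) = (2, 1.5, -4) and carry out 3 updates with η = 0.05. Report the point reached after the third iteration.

(1.024, 0.912375, -1.7933125)

∇E = (4u, 10v + 3w, 3v + 6w)
(u₁, v₁, w₁) = (2, 1.5, -4) − 0.05·(8, 3, -19.5) = (1.6, 1.35, -3.025)
(u₂, v₂, w₂) = (1.6, 1.35, -3.025) − 0.05·(6.4, 4.425, -14.1) = (1.28, 1.12875, -2.32)
(u₃, v₃, w₃) = (1.28, 1.12875, -2.32) − 0.05·(5.12, 4.3275, -10.53375) = (1.024, 0.912375, -1.7933125)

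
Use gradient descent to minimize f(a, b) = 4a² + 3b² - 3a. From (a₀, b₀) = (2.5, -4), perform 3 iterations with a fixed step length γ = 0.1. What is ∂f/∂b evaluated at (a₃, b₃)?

∇f = (8a - 3, 6b)
(a₁, b₁) = (2.5, -4) − 0.1·(17, -24) = (0.8, -1.6)
(a₂, b₂) = (0.8, -1.6) − 0.1·(3.4, -9.6) = (0.46, -0.64)
(a₃, b₃) = (0.46, -0.64) − 0.1·(0.68, -3.84) = (0.392, -0.256)
∂f/∂b at (0.392, -0.256) = -1.536

-1.536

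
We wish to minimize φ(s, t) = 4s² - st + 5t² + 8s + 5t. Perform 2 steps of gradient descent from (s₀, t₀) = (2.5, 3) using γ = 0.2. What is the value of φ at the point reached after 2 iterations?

27.76

∇φ = (8s - t + 8, -s + 10t + 5)
(s₁, t₁) = (2.5, 3) − 0.2·(25, 32.5) = (-2.5, -3.5)
(s₂, t₂) = (-2.5, -3.5) − 0.2·(-8.5, -27.5) = (-0.8, 2)
φ(-0.8, 2) = 27.76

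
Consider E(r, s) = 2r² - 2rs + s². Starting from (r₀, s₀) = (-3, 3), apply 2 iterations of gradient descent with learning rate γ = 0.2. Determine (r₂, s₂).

(0.36, 0.6)

∇E = (4r - 2s, -2r + 2s)
Step 1: at (-3, 3), ∇E = (-18, 12) → (-3, 3) − 0.2·(-18, 12) = (0.6, 0.6)
Step 2: at (0.6, 0.6), ∇E = (1.2, 0) → (0.6, 0.6) − 0.2·(1.2, 0) = (0.36, 0.6)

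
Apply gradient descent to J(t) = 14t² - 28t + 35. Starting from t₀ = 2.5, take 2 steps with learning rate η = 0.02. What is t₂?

J′(t) = 28t - 28
t₁ = 2.5 − 0.02·42 = 1.66
t₂ = 1.66 − 0.02·18.48 = 1.2904

1.2904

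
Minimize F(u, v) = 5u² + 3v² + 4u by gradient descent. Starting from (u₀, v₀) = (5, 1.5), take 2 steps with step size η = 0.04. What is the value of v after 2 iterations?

∇F = (10u + 4, 6v)
(u₁, v₁) = (5, 1.5) − 0.04·(54, 9) = (2.84, 1.14)
(u₂, v₂) = (2.84, 1.14) − 0.04·(32.4, 6.84) = (1.544, 0.8664)
v = 0.8664

0.8664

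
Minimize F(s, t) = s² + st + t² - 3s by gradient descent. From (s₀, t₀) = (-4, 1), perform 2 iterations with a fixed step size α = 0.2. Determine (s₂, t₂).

∇F = (2s + t - 3, s + 2t)
Step 1: at (-4, 1), ∇F = (-10, -2) → (-4, 1) − 0.2·(-10, -2) = (-2, 1.4)
Step 2: at (-2, 1.4), ∇F = (-5.6, 0.8) → (-2, 1.4) − 0.2·(-5.6, 0.8) = (-0.88, 1.24)

(-0.88, 1.24)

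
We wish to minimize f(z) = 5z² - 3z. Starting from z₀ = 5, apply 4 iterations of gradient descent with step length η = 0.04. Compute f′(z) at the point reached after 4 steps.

f′(z) = 10z - 3
z₁ = 5 − 0.04·47 = 3.12
z₂ = 3.12 − 0.04·28.2 = 1.992
z₃ = 1.992 − 0.04·16.92 = 1.3152
z₄ = 1.3152 − 0.04·10.152 = 0.90912
f′(z) at (0.90912) = 6.0912

6.0912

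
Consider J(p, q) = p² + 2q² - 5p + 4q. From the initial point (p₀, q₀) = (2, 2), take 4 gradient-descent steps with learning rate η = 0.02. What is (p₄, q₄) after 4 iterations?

(2.07532672, 1.14917888)

∇J = (2p - 5, 4q + 4)
Step 1: at (2, 2), ∇J = (-1, 12) → (2, 2) − 0.02·(-1, 12) = (2.02, 1.76)
Step 2: at (2.02, 1.76), ∇J = (-0.96, 11.04) → (2.02, 1.76) − 0.02·(-0.96, 11.04) = (2.0392, 1.5392)
Step 3: at (2.0392, 1.5392), ∇J = (-0.9216, 10.1568) → (2.0392, 1.5392) − 0.02·(-0.9216, 10.1568) = (2.057632, 1.336064)
Step 4: at (2.057632, 1.336064), ∇J = (-0.884736, 9.344256) → (2.057632, 1.336064) − 0.02·(-0.884736, 9.344256) = (2.07532672, 1.14917888)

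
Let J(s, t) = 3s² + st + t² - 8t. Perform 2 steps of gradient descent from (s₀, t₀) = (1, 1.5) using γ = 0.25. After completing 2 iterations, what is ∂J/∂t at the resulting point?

-1.25

∇J = (6s + t, s + 2t - 8)
(s₁, t₁) = (1, 1.5) − 0.25·(7.5, -4) = (-0.875, 2.5)
(s₂, t₂) = (-0.875, 2.5) − 0.25·(-2.75, -3.875) = (-0.1875, 3.46875)
∂J/∂t at (-0.1875, 3.46875) = -1.25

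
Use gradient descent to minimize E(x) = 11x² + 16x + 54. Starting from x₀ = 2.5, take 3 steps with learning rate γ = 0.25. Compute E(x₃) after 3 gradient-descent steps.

951395.51171875

E′(x) = 22x + 16
x₁ = 2.5 − 0.25·71 = -15.25
x₂ = -15.25 − 0.25·(-319.5) = 64.625
x₃ = 64.625 − 0.25·1437.75 = -294.8125
E(-294.8125) = 951395.51171875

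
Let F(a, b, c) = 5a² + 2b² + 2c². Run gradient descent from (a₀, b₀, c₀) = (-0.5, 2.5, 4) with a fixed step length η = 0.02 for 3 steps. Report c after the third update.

∇F = (10a, 4b, 4c)
Step 1: at (-0.5, 2.5, 4), ∇F = (-5, 10, 16) → (-0.5, 2.5, 4) − 0.02·(-5, 10, 16) = (-0.4, 2.3, 3.68)
Step 2: at (-0.4, 2.3, 3.68), ∇F = (-4, 9.2, 14.72) → (-0.4, 2.3, 3.68) − 0.02·(-4, 9.2, 14.72) = (-0.32, 2.116, 3.3856)
Step 3: at (-0.32, 2.116, 3.3856), ∇F = (-3.2, 8.464, 13.5424) → (-0.32, 2.116, 3.3856) − 0.02·(-3.2, 8.464, 13.5424) = (-0.256, 1.94672, 3.114752)
c = 3.114752

3.114752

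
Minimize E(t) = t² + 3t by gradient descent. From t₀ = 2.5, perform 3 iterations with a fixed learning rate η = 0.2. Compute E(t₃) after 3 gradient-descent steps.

-1.503504

E′(t) = 2t + 3
Step 1: E′(2.5) = 8; t₁ = 2.5 − 0.2·8 = 0.9
Step 2: E′(0.9) = 4.8; t₂ = 0.9 − 0.2·4.8 = -0.06
Step 3: E′(-0.06) = 2.88; t₃ = -0.06 − 0.2·2.88 = -0.636
E(-0.636) = -1.503504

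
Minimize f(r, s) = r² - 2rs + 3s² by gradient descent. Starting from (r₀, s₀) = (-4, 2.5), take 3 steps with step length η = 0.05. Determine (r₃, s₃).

∇f = (2r - 2s, -2r + 6s)
Step 1: at (-4, 2.5), ∇f = (-13, 23) → (-4, 2.5) − 0.05·(-13, 23) = (-3.35, 1.35)
Step 2: at (-3.35, 1.35), ∇f = (-9.4, 14.8) → (-3.35, 1.35) − 0.05·(-9.4, 14.8) = (-2.88, 0.61)
Step 3: at (-2.88, 0.61), ∇f = (-6.98, 9.42) → (-2.88, 0.61) − 0.05·(-6.98, 9.42) = (-2.531, 0.139)

(-2.531, 0.139)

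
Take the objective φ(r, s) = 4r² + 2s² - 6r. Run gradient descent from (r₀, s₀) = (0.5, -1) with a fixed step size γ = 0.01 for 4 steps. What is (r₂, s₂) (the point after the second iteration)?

(0.5384, -0.9216)

∇φ = (8r - 6, 4s)
(r₁, s₁) = (0.5, -1) − 0.01·(-2, -4) = (0.52, -0.96)
(r₂, s₂) = (0.52, -0.96) − 0.01·(-1.84, -3.84) = (0.5384, -0.9216)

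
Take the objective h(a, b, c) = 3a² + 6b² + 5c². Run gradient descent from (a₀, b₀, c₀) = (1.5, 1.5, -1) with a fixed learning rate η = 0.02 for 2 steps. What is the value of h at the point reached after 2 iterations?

∇h = (6a, 12b, 10c)
Step 1: at (1.5, 1.5, -1), ∇h = (9, 18, -10) → (1.5, 1.5, -1) − 0.02·(9, 18, -10) = (1.32, 1.14, -0.8)
Step 2: at (1.32, 1.14, -0.8), ∇h = (7.92, 13.68, -8) → (1.32, 1.14, -0.8) − 0.02·(7.92, 13.68, -8) = (1.1616, 0.8664, -0.64)
h(1.1616, 0.8664, -0.64) = 10.59983744

10.59983744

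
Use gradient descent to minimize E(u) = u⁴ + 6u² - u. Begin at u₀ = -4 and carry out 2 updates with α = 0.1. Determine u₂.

-7449.05

E′(u) = 4u³ + 12u - 1
Step 1: E′(-4) = -305; u₁ = -4 − 0.1·(-305) = 26.5
Step 2: E′(26.5) = 74755.5; u₂ = 26.5 − 0.1·74755.5 = -7449.05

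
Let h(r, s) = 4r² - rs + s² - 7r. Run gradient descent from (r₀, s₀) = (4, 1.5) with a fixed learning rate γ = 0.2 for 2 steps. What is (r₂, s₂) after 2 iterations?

∇h = (8r - s - 7, -r + 2s)
Step 1: at (4, 1.5), ∇h = (23.5, -1) → (4, 1.5) − 0.2·(23.5, -1) = (-0.7, 1.7)
Step 2: at (-0.7, 1.7), ∇h = (-14.3, 4.1) → (-0.7, 1.7) − 0.2·(-14.3, 4.1) = (2.16, 0.88)

(2.16, 0.88)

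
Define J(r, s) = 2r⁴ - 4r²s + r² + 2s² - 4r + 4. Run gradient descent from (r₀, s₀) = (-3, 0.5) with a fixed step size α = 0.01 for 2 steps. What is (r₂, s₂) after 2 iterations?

∇J = (8r³ - 8rs + 2r - 4, -4r² + 4s)
Step 1: at (-3, 0.5), ∇J = (-214, -34) → (-3, 0.5) − 0.01·(-214, -34) = (-0.86, 0.84)
Step 2: at (-0.86, 0.84), ∇J = (-5.029248, 0.4016) → (-0.86, 0.84) − 0.01·(-5.029248, 0.4016) = (-0.80970752, 0.835984)

(-0.80970752, 0.835984)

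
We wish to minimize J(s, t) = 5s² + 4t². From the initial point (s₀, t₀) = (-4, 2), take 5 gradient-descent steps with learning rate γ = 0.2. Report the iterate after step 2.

(-4, 0.72)

∇J = (10s, 8t)
Step 1: at (-4, 2), ∇J = (-40, 16) → (-4, 2) − 0.2·(-40, 16) = (4, -1.2)
Step 2: at (4, -1.2), ∇J = (40, -9.6) → (4, -1.2) − 0.2·(40, -9.6) = (-4, 0.72)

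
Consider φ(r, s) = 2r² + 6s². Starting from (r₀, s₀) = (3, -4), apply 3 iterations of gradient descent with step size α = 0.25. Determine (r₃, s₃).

∇φ = (4r, 12s)
Step 1: at (3, -4), ∇φ = (12, -48) → (3, -4) − 0.25·(12, -48) = (0, 8)
Step 2: at (0, 8), ∇φ = (0, 96) → (0, 8) − 0.25·(0, 96) = (0, -16)
Step 3: at (0, -16), ∇φ = (0, -192) → (0, -16) − 0.25·(0, -192) = (0, 32)

(0, 32)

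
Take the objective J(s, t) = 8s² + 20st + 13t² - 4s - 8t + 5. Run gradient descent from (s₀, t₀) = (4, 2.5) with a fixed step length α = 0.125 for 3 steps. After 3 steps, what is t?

-247.1640625

∇J = (16s + 20t - 4, 20s + 26t - 8)
(s₁, t₁) = (4, 2.5) − 0.125·(110, 137) = (-9.75, -14.625)
(s₂, t₂) = (-9.75, -14.625) − 0.125·(-452.5, -583.25) = (46.8125, 58.28125)
(s₃, t₃) = (46.8125, 58.28125) − 0.125·(1910.625, 2443.5625) = (-192.015625, -247.1640625)
t = -247.1640625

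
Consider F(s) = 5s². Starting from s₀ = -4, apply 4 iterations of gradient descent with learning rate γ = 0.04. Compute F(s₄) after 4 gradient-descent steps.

F′(s) = 10s
Step 1: F′(-4) = -40; s₁ = -4 − 0.04·(-40) = -2.4
Step 2: F′(-2.4) = -24; s₂ = -2.4 − 0.04·(-24) = -1.44
Step 3: F′(-1.44) = -14.4; s₃ = -1.44 − 0.04·(-14.4) = -0.864
Step 4: F′(-0.864) = -8.64; s₄ = -0.864 − 0.04·(-8.64) = -0.5184
F(-0.5184) = 1.3436928

1.3436928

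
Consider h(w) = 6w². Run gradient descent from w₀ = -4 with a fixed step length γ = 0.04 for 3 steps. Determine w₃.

-0.562432

h′(w) = 12w
Step 1: h′(-4) = -48; w₁ = -4 − 0.04·(-48) = -2.08
Step 2: h′(-2.08) = -24.96; w₂ = -2.08 − 0.04·(-24.96) = -1.0816
Step 3: h′(-1.0816) = -12.9792; w₃ = -1.0816 − 0.04·(-12.9792) = -0.562432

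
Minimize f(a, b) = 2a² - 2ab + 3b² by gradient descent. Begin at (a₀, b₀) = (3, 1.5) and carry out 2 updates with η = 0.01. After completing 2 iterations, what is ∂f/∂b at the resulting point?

∇f = (4a - 2b, -2a + 6b)
(a₁, b₁) = (3, 1.5) − 0.01·(9, 3) = (2.91, 1.47)
(a₂, b₂) = (2.91, 1.47) − 0.01·(8.7, 3) = (2.823, 1.44)
∂f/∂b at (2.823, 1.44) = 2.994

2.994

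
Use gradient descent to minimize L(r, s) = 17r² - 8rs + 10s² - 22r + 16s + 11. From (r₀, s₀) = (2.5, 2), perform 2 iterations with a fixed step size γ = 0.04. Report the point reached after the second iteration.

∇L = (34r - 8s - 22, -8r + 20s + 16)
Step 1: at (2.5, 2), ∇L = (47, 36) → (2.5, 2) − 0.04·(47, 36) = (0.62, 0.56)
Step 2: at (0.62, 0.56), ∇L = (-5.4, 22.24) → (0.62, 0.56) − 0.04·(-5.4, 22.24) = (0.836, -0.3296)

(0.836, -0.3296)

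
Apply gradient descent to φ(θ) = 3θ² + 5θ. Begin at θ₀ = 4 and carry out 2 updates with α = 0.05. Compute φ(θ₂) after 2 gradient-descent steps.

φ′(θ) = 6θ + 5
Step 1: φ′(4) = 29; θ₁ = 4 − 0.05·29 = 2.55
Step 2: φ′(2.55) = 20.3; θ₂ = 2.55 − 0.05·20.3 = 1.535
φ(1.535) = 14.743675

14.743675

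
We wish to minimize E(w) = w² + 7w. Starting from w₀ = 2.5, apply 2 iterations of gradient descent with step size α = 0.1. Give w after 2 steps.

0.34

E′(w) = 2w + 7
Step 1: E′(2.5) = 12; w₁ = 2.5 − 0.1·12 = 1.3
Step 2: E′(1.3) = 9.6; w₂ = 1.3 − 0.1·9.6 = 0.34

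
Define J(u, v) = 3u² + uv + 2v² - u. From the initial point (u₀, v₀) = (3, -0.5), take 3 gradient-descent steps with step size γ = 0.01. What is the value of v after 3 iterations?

∇J = (6u + v - 1, u + 4v)
(u₁, v₁) = (3, -0.5) − 0.01·(16.5, 1) = (2.835, -0.51)
(u₂, v₂) = (2.835, -0.51) − 0.01·(15.5, 0.795) = (2.68, -0.51795)
(u₃, v₃) = (2.68, -0.51795) − 0.01·(14.56205, 0.6082) = (2.5343795, -0.524032)
v = -0.524032

-0.524032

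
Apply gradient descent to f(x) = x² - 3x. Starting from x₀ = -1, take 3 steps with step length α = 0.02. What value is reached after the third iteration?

-0.71184

f′(x) = 2x - 3
x₁ = -1 − 0.02·(-5) = -0.9
x₂ = -0.9 − 0.02·(-4.8) = -0.804
x₃ = -0.804 − 0.02·(-4.608) = -0.71184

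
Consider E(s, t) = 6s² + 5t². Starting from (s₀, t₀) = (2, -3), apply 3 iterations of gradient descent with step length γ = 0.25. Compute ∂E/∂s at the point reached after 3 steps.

∇E = (12s, 10t)
Step 1: at (2, -3), ∇E = (24, -30) → (2, -3) − 0.25·(24, -30) = (-4, 4.5)
Step 2: at (-4, 4.5), ∇E = (-48, 45) → (-4, 4.5) − 0.25·(-48, 45) = (8, -6.75)
Step 3: at (8, -6.75), ∇E = (96, -67.5) → (8, -6.75) − 0.25·(96, -67.5) = (-16, 10.125)
∂E/∂s at (-16, 10.125) = -192

-192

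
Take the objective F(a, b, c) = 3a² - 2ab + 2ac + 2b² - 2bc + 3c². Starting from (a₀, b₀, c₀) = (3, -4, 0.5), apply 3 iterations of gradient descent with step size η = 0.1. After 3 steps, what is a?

∇F = (6a - 2b + 2c, -2a + 4b - 2c, 2a - 2b + 6c)
(a₁, b₁, c₁) = (3, -4, 0.5) − 0.1·(27, -23, 17) = (0.3, -1.7, -1.2)
(a₂, b₂, c₂) = (0.3, -1.7, -1.2) − 0.1·(2.8, -5, -3.2) = (0.02, -1.2, -0.88)
(a₃, b₃, c₃) = (0.02, -1.2, -0.88) − 0.1·(0.76, -3.08, -2.84) = (-0.056, -0.892, -0.596)
a = -0.056

-0.056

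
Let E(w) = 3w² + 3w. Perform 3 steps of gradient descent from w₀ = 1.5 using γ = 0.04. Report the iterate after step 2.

0.6552

E′(w) = 6w + 3
Step 1: E′(1.5) = 12; w₁ = 1.5 − 0.04·12 = 1.02
Step 2: E′(1.02) = 9.12; w₂ = 1.02 − 0.04·9.12 = 0.6552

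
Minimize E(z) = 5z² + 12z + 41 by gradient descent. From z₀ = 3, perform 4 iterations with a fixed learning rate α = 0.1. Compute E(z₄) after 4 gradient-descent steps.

33.8

E′(z) = 10z + 12
z₁ = 3 − 0.1·42 = -1.2
z₂ = -1.2 − 0.1·0 = -1.2
z₃ = -1.2 − 0.1·0 = -1.2
z₄ = -1.2 − 0.1·0 = -1.2
E(-1.2) = 33.8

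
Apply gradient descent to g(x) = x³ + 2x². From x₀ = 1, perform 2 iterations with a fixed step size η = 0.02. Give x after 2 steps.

g′(x) = 3x² + 4x
Step 1: g′(1) = 7; x₁ = 1 − 0.02·7 = 0.86
Step 2: g′(0.86) = 5.6588; x₂ = 0.86 − 0.02·5.6588 = 0.746824

0.746824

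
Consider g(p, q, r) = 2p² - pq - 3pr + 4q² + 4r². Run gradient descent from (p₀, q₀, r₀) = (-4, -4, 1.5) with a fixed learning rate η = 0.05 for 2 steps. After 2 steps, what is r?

-0.29625

∇g = (4p - q - 3r, -p + 8q, -3p + 8r)
Step 1: at (-4, -4, 1.5), ∇g = (-16.5, -28, 24) → (-4, -4, 1.5) − 0.05·(-16.5, -28, 24) = (-3.175, -2.6, 0.3)
Step 2: at (-3.175, -2.6, 0.3), ∇g = (-11, -17.625, 11.925) → (-3.175, -2.6, 0.3) − 0.05·(-11, -17.625, 11.925) = (-2.625, -1.71875, -0.29625)
r = -0.29625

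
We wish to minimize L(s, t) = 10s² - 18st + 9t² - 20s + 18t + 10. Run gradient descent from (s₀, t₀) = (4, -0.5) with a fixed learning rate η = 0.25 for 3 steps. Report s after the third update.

-1030.25

∇L = (20s - 18t - 20, -18s + 18t + 18)
Step 1: at (4, -0.5), ∇L = (69, -63) → (4, -0.5) − 0.25·(69, -63) = (-13.25, 15.25)
Step 2: at (-13.25, 15.25), ∇L = (-559.5, 531) → (-13.25, 15.25) − 0.25·(-559.5, 531) = (126.625, -117.5)
Step 3: at (126.625, -117.5), ∇L = (4627.5, -4376.25) → (126.625, -117.5) − 0.25·(4627.5, -4376.25) = (-1030.25, 976.5625)
s = -1030.25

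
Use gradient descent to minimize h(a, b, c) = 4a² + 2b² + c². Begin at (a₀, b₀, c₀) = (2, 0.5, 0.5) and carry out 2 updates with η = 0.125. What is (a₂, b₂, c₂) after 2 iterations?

∇h = (8a, 4b, 2c)
Step 1: at (2, 0.5, 0.5), ∇h = (16, 2, 1) → (2, 0.5, 0.5) − 0.125·(16, 2, 1) = (0, 0.25, 0.375)
Step 2: at (0, 0.25, 0.375), ∇h = (0, 1, 0.75) → (0, 0.25, 0.375) − 0.125·(0, 1, 0.75) = (0, 0.125, 0.28125)

(0, 0.125, 0.28125)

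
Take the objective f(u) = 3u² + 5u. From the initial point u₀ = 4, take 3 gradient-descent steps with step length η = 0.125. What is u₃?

f′(u) = 6u + 5
u₁ = 4 − 0.125·29 = 0.375
u₂ = 0.375 − 0.125·7.25 = -0.53125
u₃ = -0.53125 − 0.125·1.8125 = -0.7578125

-0.7578125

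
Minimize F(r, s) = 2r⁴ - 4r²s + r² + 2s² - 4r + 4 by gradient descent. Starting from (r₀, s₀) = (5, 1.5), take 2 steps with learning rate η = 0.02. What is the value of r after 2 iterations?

∇F = (8r³ - 8rs + 2r - 4, -4r² + 4s)
(r₁, s₁) = (5, 1.5) − 0.02·(946, -94) = (-13.92, 3.38)
(r₂, s₂) = (-13.92, 3.38) − 0.02·(-21233.269504, -761.5456) = (410.74539008, 18.610912)
r = 410.74539008

410.74539008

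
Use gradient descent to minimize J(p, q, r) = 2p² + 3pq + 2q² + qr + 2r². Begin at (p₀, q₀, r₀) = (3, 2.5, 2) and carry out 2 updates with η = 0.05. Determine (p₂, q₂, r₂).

(1.4025, 0.7825, 1.1075)

∇J = (4p + 3q, 3p + 4q + r, q + 4r)
Step 1: at (3, 2.5, 2), ∇J = (19.5, 21, 10.5) → (3, 2.5, 2) − 0.05·(19.5, 21, 10.5) = (2.025, 1.45, 1.475)
Step 2: at (2.025, 1.45, 1.475), ∇J = (12.45, 13.35, 7.35) → (2.025, 1.45, 1.475) − 0.05·(12.45, 13.35, 7.35) = (1.4025, 0.7825, 1.1075)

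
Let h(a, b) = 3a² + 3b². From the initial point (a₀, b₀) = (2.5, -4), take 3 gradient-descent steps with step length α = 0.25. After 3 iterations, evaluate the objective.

∇h = (6a, 6b)
Step 1: at (2.5, -4), ∇h = (15, -24) → (2.5, -4) − 0.25·(15, -24) = (-1.25, 2)
Step 2: at (-1.25, 2), ∇h = (-7.5, 12) → (-1.25, 2) − 0.25·(-7.5, 12) = (0.625, -1)
Step 3: at (0.625, -1), ∇h = (3.75, -6) → (0.625, -1) − 0.25·(3.75, -6) = (-0.3125, 0.5)
h(-0.3125, 0.5) = 1.04296875

1.04296875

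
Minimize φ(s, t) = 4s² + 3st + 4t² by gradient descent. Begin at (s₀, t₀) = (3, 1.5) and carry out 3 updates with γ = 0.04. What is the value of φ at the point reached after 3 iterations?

2.454737043456

∇φ = (8s + 3t, 3s + 8t)
Step 1: at (3, 1.5), ∇φ = (28.5, 21) → (3, 1.5) − 0.04·(28.5, 21) = (1.86, 0.66)
Step 2: at (1.86, 0.66), ∇φ = (16.86, 10.86) → (1.86, 0.66) − 0.04·(16.86, 10.86) = (1.1856, 0.2256)
Step 3: at (1.1856, 0.2256), ∇φ = (10.1616, 5.3616) → (1.1856, 0.2256) − 0.04·(10.1616, 5.3616) = (0.779136, 0.011136)
φ(0.779136, 0.011136) = 2.454737043456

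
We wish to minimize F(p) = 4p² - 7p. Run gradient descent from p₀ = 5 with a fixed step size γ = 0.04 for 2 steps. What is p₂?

F′(p) = 8p - 7
Step 1: F′(5) = 33; p₁ = 5 − 0.04·33 = 3.68
Step 2: F′(3.68) = 22.44; p₂ = 3.68 − 0.04·22.44 = 2.7824

2.7824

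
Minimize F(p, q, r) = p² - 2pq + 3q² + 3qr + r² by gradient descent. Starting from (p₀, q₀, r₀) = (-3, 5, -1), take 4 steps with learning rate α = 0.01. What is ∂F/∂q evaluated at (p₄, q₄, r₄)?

23.48144577

∇F = (2p - 2q, -2p + 6q + 3r, 3q + 2r)
Step 1: at (-3, 5, -1), ∇F = (-16, 33, 13) → (-3, 5, -1) − 0.01·(-16, 33, 13) = (-2.84, 4.67, -1.13)
Step 2: at (-2.84, 4.67, -1.13), ∇F = (-15.02, 30.31, 11.75) → (-2.84, 4.67, -1.13) − 0.01·(-15.02, 30.31, 11.75) = (-2.6898, 4.3669, -1.2475)
Step 3: at (-2.6898, 4.3669, -1.2475), ∇F = (-14.1134, 27.8385, 10.6057) → (-2.6898, 4.3669, -1.2475) − 0.01·(-14.1134, 27.8385, 10.6057) = (-2.548666, 4.088515, -1.353557)
Step 4: at (-2.548666, 4.088515, -1.353557), ∇F = (-13.274362, 25.567751, 9.558431) → (-2.548666, 4.088515, -1.353557) − 0.01·(-13.274362, 25.567751, 9.558431) = (-2.41592238, 3.83283749, -1.44914131)
∂F/∂q at (-2.41592238, 3.83283749, -1.44914131) = 23.48144577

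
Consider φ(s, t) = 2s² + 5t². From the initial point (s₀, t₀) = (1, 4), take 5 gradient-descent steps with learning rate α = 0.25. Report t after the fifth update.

∇φ = (4s, 10t)
(s₁, t₁) = (1, 4) − 0.25·(4, 40) = (0, -6)
(s₂, t₂) = (0, -6) − 0.25·(0, -60) = (0, 9)
(s₃, t₃) = (0, 9) − 0.25·(0, 90) = (0, -13.5)
(s₄, t₄) = (0, -13.5) − 0.25·(0, -135) = (0, 20.25)
(s₅, t₅) = (0, 20.25) − 0.25·(0, 202.5) = (0, -30.375)
t = -30.375

-30.375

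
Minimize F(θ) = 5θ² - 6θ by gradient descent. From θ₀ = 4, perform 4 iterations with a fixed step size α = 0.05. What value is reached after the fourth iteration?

F′(θ) = 10θ - 6
θ₁ = 4 − 0.05·34 = 2.3
θ₂ = 2.3 − 0.05·17 = 1.45
θ₃ = 1.45 − 0.05·8.5 = 1.025
θ₄ = 1.025 − 0.05·4.25 = 0.8125

0.8125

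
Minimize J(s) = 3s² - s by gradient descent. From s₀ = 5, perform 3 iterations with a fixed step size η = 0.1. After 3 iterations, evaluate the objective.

J′(s) = 6s - 1
s₁ = 5 − 0.1·29 = 2.1
s₂ = 2.1 − 0.1·11.6 = 0.94
s₃ = 0.94 − 0.1·4.64 = 0.476
J(0.476) = 0.203728

0.203728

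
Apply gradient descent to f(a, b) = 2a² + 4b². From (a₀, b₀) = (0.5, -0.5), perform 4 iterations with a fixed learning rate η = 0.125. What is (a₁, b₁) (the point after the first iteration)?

∇f = (4a, 8b)
Step 1: at (0.5, -0.5), ∇f = (2, -4) → (0.5, -0.5) − 0.125·(2, -4) = (0.25, 0)

(0.25, 0)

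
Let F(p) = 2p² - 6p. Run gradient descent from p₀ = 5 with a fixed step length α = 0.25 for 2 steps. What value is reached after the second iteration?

1.5

F′(p) = 4p - 6
p₁ = 5 − 0.25·14 = 1.5
p₂ = 1.5 − 0.25·0 = 1.5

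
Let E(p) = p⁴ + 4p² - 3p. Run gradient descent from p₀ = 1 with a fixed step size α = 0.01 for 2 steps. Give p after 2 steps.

E′(p) = 4p³ + 8p - 3
Step 1: E′(1) = 9; p₁ = 1 − 0.01·9 = 0.91
Step 2: E′(0.91) = 7.294284; p₂ = 0.91 − 0.01·7.294284 = 0.83705716

0.83705716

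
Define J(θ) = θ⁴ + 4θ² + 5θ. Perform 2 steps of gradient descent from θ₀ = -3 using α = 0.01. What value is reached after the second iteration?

-1.43449132

J′(θ) = 4θ³ + 8θ + 5
θ₁ = -3 − 0.01·(-127) = -1.73
θ₂ = -1.73 − 0.01·(-29.550868) = -1.43449132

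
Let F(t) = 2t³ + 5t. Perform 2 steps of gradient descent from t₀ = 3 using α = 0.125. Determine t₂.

F′(t) = 6t² + 5
t₁ = 3 − 0.125·59 = -4.375
t₂ = -4.375 − 0.125·119.84375 = -19.35546875

-19.35546875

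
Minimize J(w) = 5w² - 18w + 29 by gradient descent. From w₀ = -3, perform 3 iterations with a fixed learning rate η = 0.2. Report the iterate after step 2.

J′(w) = 10w - 18
w₁ = -3 − 0.2·(-48) = 6.6
w₂ = 6.6 − 0.2·48 = -3

-3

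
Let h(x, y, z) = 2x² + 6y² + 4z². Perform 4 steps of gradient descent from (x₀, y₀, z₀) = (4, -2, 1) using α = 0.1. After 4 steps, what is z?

∇h = (4x, 12y, 8z)
(x₁, y₁, z₁) = (4, -2, 1) − 0.1·(16, -24, 8) = (2.4, 0.4, 0.2)
(x₂, y₂, z₂) = (2.4, 0.4, 0.2) − 0.1·(9.6, 4.8, 1.6) = (1.44, -0.08, 0.04)
(x₃, y₃, z₃) = (1.44, -0.08, 0.04) − 0.1·(5.76, -0.96, 0.32) = (0.864, 0.016, 0.008)
(x₄, y₄, z₄) = (0.864, 0.016, 0.008) − 0.1·(3.456, 0.192, 0.064) = (0.5184, -0.0032, 0.0016)
z = 0.0016

0.0016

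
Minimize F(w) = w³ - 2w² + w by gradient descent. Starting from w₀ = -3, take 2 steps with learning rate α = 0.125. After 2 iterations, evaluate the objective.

F′(w) = 3w² - 4w + 1
w₁ = -3 − 0.125·40 = -8
w₂ = -8 − 0.125·225 = -36.125
F(-36.125) = -49789.845703125

-49789.845703125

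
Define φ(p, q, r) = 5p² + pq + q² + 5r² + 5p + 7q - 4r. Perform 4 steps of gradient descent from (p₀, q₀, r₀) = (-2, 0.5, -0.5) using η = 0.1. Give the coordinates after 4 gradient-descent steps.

(-0.3769, -1.64205, 0.4)

∇φ = (10p + q + 5, p + 2q + 7, 10r - 4)
Step 1: at (-2, 0.5, -0.5), ∇φ = (-14.5, 6, -9) → (-2, 0.5, -0.5) − 0.1·(-14.5, 6, -9) = (-0.55, -0.1, 0.4)
Step 2: at (-0.55, -0.1, 0.4), ∇φ = (-0.6, 6.25, 0) → (-0.55, -0.1, 0.4) − 0.1·(-0.6, 6.25, 0) = (-0.49, -0.725, 0.4)
Step 3: at (-0.49, -0.725, 0.4), ∇φ = (-0.625, 5.06, 0) → (-0.49, -0.725, 0.4) − 0.1·(-0.625, 5.06, 0) = (-0.4275, -1.231, 0.4)
Step 4: at (-0.4275, -1.231, 0.4), ∇φ = (-0.506, 4.1105, 0) → (-0.4275, -1.231, 0.4) − 0.1·(-0.506, 4.1105, 0) = (-0.3769, -1.64205, 0.4)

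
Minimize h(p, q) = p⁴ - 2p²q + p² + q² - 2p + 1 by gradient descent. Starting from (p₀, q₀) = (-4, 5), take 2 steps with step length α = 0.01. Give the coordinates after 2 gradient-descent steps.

(-2.13201824, 5.207192)

∇h = (4p³ - 4pq + 2p - 2, -2p² + 2q)
Step 1: at (-4, 5), ∇h = (-186, -22) → (-4, 5) − 0.01·(-186, -22) = (-2.14, 5.22)
Step 2: at (-2.14, 5.22), ∇h = (-0.798176, 1.2808) → (-2.14, 5.22) − 0.01·(-0.798176, 1.2808) = (-2.13201824, 5.207192)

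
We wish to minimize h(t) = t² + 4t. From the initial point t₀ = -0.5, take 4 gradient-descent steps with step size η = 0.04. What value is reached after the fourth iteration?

h′(t) = 2t + 4
t₁ = -0.5 − 0.04·3 = -0.62
t₂ = -0.62 − 0.04·2.76 = -0.7304
t₃ = -0.7304 − 0.04·2.5392 = -0.831968
t₄ = -0.831968 − 0.04·2.336064 = -0.92541056

-0.92541056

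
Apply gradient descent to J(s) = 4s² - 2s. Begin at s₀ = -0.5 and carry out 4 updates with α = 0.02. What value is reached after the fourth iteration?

J′(s) = 8s - 2
s₁ = -0.5 − 0.02·(-6) = -0.38
s₂ = -0.38 − 0.02·(-5.04) = -0.2792
s₃ = -0.2792 − 0.02·(-4.2336) = -0.194528
s₄ = -0.194528 − 0.02·(-3.556224) = -0.12340352

-0.12340352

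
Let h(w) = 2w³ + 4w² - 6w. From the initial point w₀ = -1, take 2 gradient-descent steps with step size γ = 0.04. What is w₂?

-0.333376

h′(w) = 6w² + 8w - 6
w₁ = -1 − 0.04·(-8) = -0.68
w₂ = -0.68 − 0.04·(-8.6656) = -0.333376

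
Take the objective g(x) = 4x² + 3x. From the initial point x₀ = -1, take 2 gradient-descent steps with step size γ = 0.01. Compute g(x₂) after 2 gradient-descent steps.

0.556864

g′(x) = 8x + 3
x₁ = -1 − 0.01·(-5) = -0.95
x₂ = -0.95 − 0.01·(-4.6) = -0.904
g(-0.904) = 0.556864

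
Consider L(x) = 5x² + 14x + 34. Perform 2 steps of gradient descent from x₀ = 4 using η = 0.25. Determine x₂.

10.75

L′(x) = 10x + 14
x₁ = 4 − 0.25·54 = -9.5
x₂ = -9.5 − 0.25·(-81) = 10.75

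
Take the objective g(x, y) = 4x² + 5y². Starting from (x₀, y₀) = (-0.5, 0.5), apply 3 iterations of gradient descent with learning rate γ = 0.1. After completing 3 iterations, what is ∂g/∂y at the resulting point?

∇g = (8x, 10y)
(x₁, y₁) = (-0.5, 0.5) − 0.1·(-4, 5) = (-0.1, 0)
(x₂, y₂) = (-0.1, 0) − 0.1·(-0.8, 0) = (-0.02, 0)
(x₃, y₃) = (-0.02, 0) − 0.1·(-0.16, 0) = (-0.004, 0)
∂g/∂y at (-0.004, 0) = 0

0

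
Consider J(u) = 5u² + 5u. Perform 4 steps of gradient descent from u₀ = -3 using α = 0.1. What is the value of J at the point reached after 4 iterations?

J′(u) = 10u + 5
u₁ = -3 − 0.1·(-25) = -0.5
u₂ = -0.5 − 0.1·0 = -0.5
u₃ = -0.5 − 0.1·0 = -0.5
u₄ = -0.5 − 0.1·0 = -0.5
J(-0.5) = -1.25

-1.25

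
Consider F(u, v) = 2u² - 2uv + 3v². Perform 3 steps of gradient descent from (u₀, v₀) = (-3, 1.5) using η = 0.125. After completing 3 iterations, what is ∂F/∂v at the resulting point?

∇F = (4u - 2v, -2u + 6v)
Step 1: at (-3, 1.5), ∇F = (-15, 15) → (-3, 1.5) − 0.125·(-15, 15) = (-1.125, -0.375)
Step 2: at (-1.125, -0.375), ∇F = (-3.75, 0) → (-1.125, -0.375) − 0.125·(-3.75, 0) = (-0.65625, -0.375)
Step 3: at (-0.65625, -0.375), ∇F = (-1.875, -0.9375) → (-0.65625, -0.375) − 0.125·(-1.875, -0.9375) = (-0.421875, -0.2578125)
∂F/∂v at (-0.421875, -0.2578125) = -0.703125

-0.703125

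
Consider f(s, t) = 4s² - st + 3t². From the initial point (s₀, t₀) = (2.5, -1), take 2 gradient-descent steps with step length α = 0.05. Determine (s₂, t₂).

∇f = (8s - t, -s + 6t)
Step 1: at (2.5, -1), ∇f = (21, -8.5) → (2.5, -1) − 0.05·(21, -8.5) = (1.45, -0.575)
Step 2: at (1.45, -0.575), ∇f = (12.175, -4.9) → (1.45, -0.575) − 0.05·(12.175, -4.9) = (0.84125, -0.33)

(0.84125, -0.33)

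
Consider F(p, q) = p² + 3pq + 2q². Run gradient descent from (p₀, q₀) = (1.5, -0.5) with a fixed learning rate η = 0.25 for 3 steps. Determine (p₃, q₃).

(1.3359375, -1.0546875)

∇F = (2p + 3q, 3p + 4q)
Step 1: at (1.5, -0.5), ∇F = (1.5, 2.5) → (1.5, -0.5) − 0.25·(1.5, 2.5) = (1.125, -1.125)
Step 2: at (1.125, -1.125), ∇F = (-1.125, -1.125) → (1.125, -1.125) − 0.25·(-1.125, -1.125) = (1.40625, -0.84375)
Step 3: at (1.40625, -0.84375), ∇F = (0.28125, 0.84375) → (1.40625, -0.84375) − 0.25·(0.28125, 0.84375) = (1.3359375, -1.0546875)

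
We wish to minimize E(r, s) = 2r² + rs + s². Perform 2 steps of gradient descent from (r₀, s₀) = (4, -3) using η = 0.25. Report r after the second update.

0.625

∇E = (4r + s, r + 2s)
(r₁, s₁) = (4, -3) − 0.25·(13, -2) = (0.75, -2.5)
(r₂, s₂) = (0.75, -2.5) − 0.25·(0.5, -4.25) = (0.625, -1.4375)
r = 0.625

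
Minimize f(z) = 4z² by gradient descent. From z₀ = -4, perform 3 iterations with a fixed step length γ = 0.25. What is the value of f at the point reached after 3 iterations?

64

f′(z) = 8z
Step 1: f′(-4) = -32; z₁ = -4 − 0.25·(-32) = 4
Step 2: f′(4) = 32; z₂ = 4 − 0.25·32 = -4
Step 3: f′(-4) = -32; z₃ = -4 − 0.25·(-32) = 4
f(4) = 64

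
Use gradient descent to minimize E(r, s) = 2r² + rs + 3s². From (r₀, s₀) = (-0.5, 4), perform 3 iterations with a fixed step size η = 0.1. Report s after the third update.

0.3505

∇E = (4r + s, r + 6s)
Step 1: at (-0.5, 4), ∇E = (2, 23.5) → (-0.5, 4) − 0.1·(2, 23.5) = (-0.7, 1.65)
Step 2: at (-0.7, 1.65), ∇E = (-1.15, 9.2) → (-0.7, 1.65) − 0.1·(-1.15, 9.2) = (-0.585, 0.73)
Step 3: at (-0.585, 0.73), ∇E = (-1.61, 3.795) → (-0.585, 0.73) − 0.1·(-1.61, 3.795) = (-0.424, 0.3505)
s = 0.3505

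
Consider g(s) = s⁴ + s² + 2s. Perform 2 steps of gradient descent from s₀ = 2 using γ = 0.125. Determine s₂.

8.0859375

g′(s) = 4s³ + 2s + 2
Step 1: g′(2) = 38; s₁ = 2 − 0.125·38 = -2.75
Step 2: g′(-2.75) = -86.6875; s₂ = -2.75 − 0.125·(-86.6875) = 8.0859375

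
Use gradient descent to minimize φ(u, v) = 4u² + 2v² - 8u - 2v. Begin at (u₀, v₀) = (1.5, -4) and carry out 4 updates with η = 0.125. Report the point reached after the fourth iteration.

(1, 0.21875)

∇φ = (8u - 8, 4v - 2)
Step 1: at (1.5, -4), ∇φ = (4, -18) → (1.5, -4) − 0.125·(4, -18) = (1, -1.75)
Step 2: at (1, -1.75), ∇φ = (0, -9) → (1, -1.75) − 0.125·(0, -9) = (1, -0.625)
Step 3: at (1, -0.625), ∇φ = (0, -4.5) → (1, -0.625) − 0.125·(0, -4.5) = (1, -0.0625)
Step 4: at (1, -0.0625), ∇φ = (0, -2.25) → (1, -0.0625) − 0.125·(0, -2.25) = (1, 0.21875)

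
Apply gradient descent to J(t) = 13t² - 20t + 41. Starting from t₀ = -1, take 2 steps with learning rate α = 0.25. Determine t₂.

-52.75

J′(t) = 26t - 20
t₁ = -1 − 0.25·(-46) = 10.5
t₂ = 10.5 − 0.25·253 = -52.75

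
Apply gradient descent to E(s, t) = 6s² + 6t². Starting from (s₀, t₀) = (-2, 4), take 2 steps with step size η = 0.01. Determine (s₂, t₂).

∇E = (12s, 12t)
Step 1: at (-2, 4), ∇E = (-24, 48) → (-2, 4) − 0.01·(-24, 48) = (-1.76, 3.52)
Step 2: at (-1.76, 3.52), ∇E = (-21.12, 42.24) → (-1.76, 3.52) − 0.01·(-21.12, 42.24) = (-1.5488, 3.0976)

(-1.5488, 3.0976)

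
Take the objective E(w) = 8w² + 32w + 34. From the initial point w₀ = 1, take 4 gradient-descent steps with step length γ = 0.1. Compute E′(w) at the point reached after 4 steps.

6.2208

E′(w) = 16w + 32
w₁ = 1 − 0.1·48 = -3.8
w₂ = -3.8 − 0.1·(-28.8) = -0.92
w₃ = -0.92 − 0.1·17.28 = -2.648
w₄ = -2.648 − 0.1·(-10.368) = -1.6112
E′(w) at (-1.6112) = 6.2208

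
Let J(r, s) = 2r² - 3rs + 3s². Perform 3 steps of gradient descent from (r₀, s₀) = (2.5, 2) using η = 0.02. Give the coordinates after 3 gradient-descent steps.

∇J = (4r - 3s, -3r + 6s)
Step 1: at (2.5, 2), ∇J = (4, 4.5) → (2.5, 2) − 0.02·(4, 4.5) = (2.42, 1.91)
Step 2: at (2.42, 1.91), ∇J = (3.95, 4.2) → (2.42, 1.91) − 0.02·(3.95, 4.2) = (2.341, 1.826)
Step 3: at (2.341, 1.826), ∇J = (3.886, 3.933) → (2.341, 1.826) − 0.02·(3.886, 3.933) = (2.26328, 1.74734)

(2.26328, 1.74734)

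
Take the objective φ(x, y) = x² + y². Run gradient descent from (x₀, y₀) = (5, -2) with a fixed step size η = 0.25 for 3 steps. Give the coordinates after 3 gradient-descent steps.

(0.625, -0.25)

∇φ = (2x, 2y)
(x₁, y₁) = (5, -2) − 0.25·(10, -4) = (2.5, -1)
(x₂, y₂) = (2.5, -1) − 0.25·(5, -2) = (1.25, -0.5)
(x₃, y₃) = (1.25, -0.5) − 0.25·(2.5, -1) = (0.625, -0.25)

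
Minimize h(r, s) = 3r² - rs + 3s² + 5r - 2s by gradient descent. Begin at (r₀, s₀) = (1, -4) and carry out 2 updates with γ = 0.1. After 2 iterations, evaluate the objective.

∇h = (6r - s + 5, -r + 6s - 2)
(r₁, s₁) = (1, -4) − 0.1·(15, -27) = (-0.5, -1.3)
(r₂, s₂) = (-0.5, -1.3) − 0.1·(3.3, -9.3) = (-0.83, -0.37)
h(-0.83, -0.37) = -1.2397

-1.2397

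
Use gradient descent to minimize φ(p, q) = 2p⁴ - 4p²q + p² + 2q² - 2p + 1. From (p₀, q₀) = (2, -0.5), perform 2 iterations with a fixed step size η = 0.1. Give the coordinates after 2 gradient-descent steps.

∇φ = (8p³ - 8pq + 2p - 2, -4p² + 4q)
Step 1: at (2, -0.5), ∇φ = (74, -18) → (2, -0.5) − 0.1·(74, -18) = (-5.4, 1.3)
Step 2: at (-5.4, 1.3), ∇φ = (-1216.352, -111.44) → (-5.4, 1.3) − 0.1·(-1216.352, -111.44) = (116.2352, 12.444)

(116.2352, 12.444)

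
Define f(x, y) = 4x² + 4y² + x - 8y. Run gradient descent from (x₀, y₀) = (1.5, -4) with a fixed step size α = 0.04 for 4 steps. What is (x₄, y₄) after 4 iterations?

∇f = (8x + 1, 8y - 8)
Step 1: at (1.5, -4), ∇f = (13, -40) → (1.5, -4) − 0.04·(13, -40) = (0.98, -2.4)
Step 2: at (0.98, -2.4), ∇f = (8.84, -27.2) → (0.98, -2.4) − 0.04·(8.84, -27.2) = (0.6264, -1.312)
Step 3: at (0.6264, -1.312), ∇f = (6.0112, -18.496) → (0.6264, -1.312) − 0.04·(6.0112, -18.496) = (0.385952, -0.57216)
Step 4: at (0.385952, -0.57216), ∇f = (4.087616, -12.57728) → (0.385952, -0.57216) − 0.04·(4.087616, -12.57728) = (0.22244736, -0.0690688)

(0.22244736, -0.0690688)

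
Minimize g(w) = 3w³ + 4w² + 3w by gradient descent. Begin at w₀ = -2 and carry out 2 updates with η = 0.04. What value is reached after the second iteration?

-5.175104

g′(w) = 9w² + 8w + 3
w₁ = -2 − 0.04·23 = -2.92
w₂ = -2.92 − 0.04·56.3776 = -5.175104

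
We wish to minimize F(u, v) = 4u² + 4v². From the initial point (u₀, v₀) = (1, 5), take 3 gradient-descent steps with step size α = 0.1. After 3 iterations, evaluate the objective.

0.006656

∇F = (8u, 8v)
Step 1: at (1, 5), ∇F = (8, 40) → (1, 5) − 0.1·(8, 40) = (0.2, 1)
Step 2: at (0.2, 1), ∇F = (1.6, 8) → (0.2, 1) − 0.1·(1.6, 8) = (0.04, 0.2)
Step 3: at (0.04, 0.2), ∇F = (0.32, 1.6) → (0.04, 0.2) − 0.1·(0.32, 1.6) = (0.008, 0.04)
F(0.008, 0.04) = 0.006656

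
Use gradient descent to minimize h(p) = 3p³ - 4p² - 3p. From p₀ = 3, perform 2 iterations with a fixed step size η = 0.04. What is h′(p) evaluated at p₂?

-2.246437380096

h′(p) = 9p² - 8p - 3
p₁ = 3 − 0.04·54 = 0.84
p₂ = 0.84 − 0.04·(-3.3696) = 0.974784
h′(p) at (0.974784) = -2.246437380096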